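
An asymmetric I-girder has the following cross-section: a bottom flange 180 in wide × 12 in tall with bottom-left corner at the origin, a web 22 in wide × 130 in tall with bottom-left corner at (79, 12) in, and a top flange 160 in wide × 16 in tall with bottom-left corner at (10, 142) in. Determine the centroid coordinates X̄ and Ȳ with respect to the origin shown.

X̄ = 90.00 in, Ȳ = 81.42 in

Part | A | x̄ᵢ | ȳᵢ | A·x̄ᵢ | A·ȳᵢ
bottom flange | 2160.00 | 90.00 | 6.00 | 194400.00 | 12960.00
web | 2860.00 | 90.00 | 77.00 | 257400.00 | 220220.00
top flange | 2560.00 | 90.00 | 150.00 | 230400.00 | 384000.00
Σ | 7580.00 |  |  | 682200.00 | 617180.00
X̄ = 682200.00 / 7580.00 = 90.00 in
Ȳ = 617180.00 / 7580.00 = 81.42 in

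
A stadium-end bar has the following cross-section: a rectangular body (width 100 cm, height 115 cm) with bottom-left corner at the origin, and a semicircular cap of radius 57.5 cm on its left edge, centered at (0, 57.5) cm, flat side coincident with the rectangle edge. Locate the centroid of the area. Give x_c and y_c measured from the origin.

x_c = 26.85 cm, y_c = 57.50 cm

rectangular body: A = 100 × 115 = 11500.00, centroid at (50.00, 57.50).
semicircular end: A = ½π·57.5² = 5193.45, centroid at (-24.40, 57.50).
ΣA = 16693.45 cm², ΣAx_c = 448260.42 cm³, ΣAy_c = 959873.11 cm³.
x_c = 448260.42/16693.45 = 26.85 cm; y_c = 959873.11/16693.45 = 57.50 cm.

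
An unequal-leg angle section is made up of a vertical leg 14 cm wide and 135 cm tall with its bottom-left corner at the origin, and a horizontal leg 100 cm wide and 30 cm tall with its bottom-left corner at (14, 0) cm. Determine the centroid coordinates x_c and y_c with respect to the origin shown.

x_c = 41.97 cm, y_c = 35.29 cm

Part | A | x̄ᵢ | ȳᵢ | A·x̄ᵢ | A·ȳᵢ
vertical leg | 1890.00 | 7.00 | 67.50 | 13230.00 | 127575.00
horizontal leg | 3000.00 | 64.00 | 15.00 | 192000.00 | 45000.00
Σ | 4890.00 |  |  | 205230.00 | 172575.00
x_c = 205230.00 / 4890.00 = 41.97 cm
y_c = 172575.00 / 4890.00 = 35.29 cm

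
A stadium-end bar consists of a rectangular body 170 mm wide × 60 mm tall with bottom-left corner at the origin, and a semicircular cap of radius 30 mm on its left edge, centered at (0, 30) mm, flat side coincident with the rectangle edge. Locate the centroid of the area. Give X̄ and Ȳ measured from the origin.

rectangular body: A = 170 × 60 = 10200.00, centroid at (85.00, 30.00).
semicircular end: A = ½π·30² = 1413.72, centroid at (-12.73, 30.00).
ΣA = 11613.72 mm², ΣAX̄ = 849000.00 mm³, ΣAȲ = 348411.50 mm³.
X̄ = 849000.00/11613.72 = 73.10 mm; Ȳ = 348411.50/11613.72 = 30.00 mm.

X̄ = 73.10 mm, Ȳ = 30.00 mm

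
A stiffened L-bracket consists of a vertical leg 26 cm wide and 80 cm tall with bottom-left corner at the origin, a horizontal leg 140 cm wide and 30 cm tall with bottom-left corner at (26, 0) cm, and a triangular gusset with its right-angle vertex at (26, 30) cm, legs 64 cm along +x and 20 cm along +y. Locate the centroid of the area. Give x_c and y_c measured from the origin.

vertical leg: A = 26 × 80 = 2080.00, centroid at (13.00, 40.00).
horizontal leg: A = 140 × 30 = 4200.00, centroid at (96.00, 15.00).
gusset: A = ½·64·20 = 640.00, centroid at (47.33, 36.67).
ΣA = 6920.00 cm²
ΣAx_c = (2080.00)(13.00) + (4200.00)(96.00) + (640.00)(47.33) = 460533.33 cm³
ΣAy_c = (2080.00)(40.00) + (4200.00)(15.00) + (640.00)(36.67) = 169666.67 cm³
x_c = 460533.33 / 6920.00 = 66.55 cm
y_c = 169666.67 / 6920.00 = 24.52 cm

x_c = 66.55 cm, y_c = 24.52 cm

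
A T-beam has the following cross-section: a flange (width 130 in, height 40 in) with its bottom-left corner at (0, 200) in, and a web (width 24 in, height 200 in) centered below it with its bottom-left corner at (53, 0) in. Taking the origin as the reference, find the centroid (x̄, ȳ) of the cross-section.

x̄ = 65.00 in, ȳ = 162.40 in

Part | A | x̄ᵢ | ȳᵢ | A·x̄ᵢ | A·ȳᵢ
web | 4800.00 | 65.00 | 100.00 | 312000.00 | 480000.00
flange | 5200.00 | 65.00 | 220.00 | 338000.00 | 1144000.00
Σ | 10000.00 |  |  | 650000.00 | 1624000.00
x̄ = 650000.00 / 10000.00 = 65.00 in
ȳ = 1624000.00 / 10000.00 = 162.40 in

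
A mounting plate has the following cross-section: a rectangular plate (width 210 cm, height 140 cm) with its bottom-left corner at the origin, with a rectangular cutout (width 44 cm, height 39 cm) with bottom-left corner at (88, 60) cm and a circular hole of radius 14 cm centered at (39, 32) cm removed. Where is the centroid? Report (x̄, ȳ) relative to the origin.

x̄ = 106.18 cm, ȳ = 70.26 cm

plate: A = 210 × 140 = 29400.00, centroid at (105.00, 70.00).
hole 1: A = −(44 × 39) = -1716.00, centroid at (110.00, 79.50).
hole 2: A = −π·14² = -615.75, centroid at (39.00, 32.00).
ΣA = 27068.25 cm²
ΣAx̄ = (29400.00)(105.00) + (-1716.00)(110.00) + (-615.75)(39.00) = 2874225.67 cm³
ΣAȳ = (29400.00)(70.00) + (-1716.00)(79.50) + (-615.75)(32.00) = 1901873.93 cm³
x̄ = 2874225.67 / 27068.25 = 106.18 cm
ȳ = 1901873.93 / 27068.25 = 70.26 cm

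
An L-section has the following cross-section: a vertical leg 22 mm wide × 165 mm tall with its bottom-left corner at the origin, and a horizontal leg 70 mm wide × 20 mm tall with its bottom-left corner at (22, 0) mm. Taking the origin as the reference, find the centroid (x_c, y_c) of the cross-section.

x_c = 23.80 mm, y_c = 62.32 mm

vertical leg: A = 22 × 165 = 3630.00, centroid at (11.00, 82.50).
horizontal leg: A = 70 × 20 = 1400.00, centroid at (57.00, 10.00).
ΣA = 5030.00 mm²
ΣAx_c = (3630.00)(11.00) + (1400.00)(57.00) = 119730.00 mm³
ΣAy_c = (3630.00)(82.50) + (1400.00)(10.00) = 313475.00 mm³
x_c = 119730.00 / 5030.00 = 23.80 mm
y_c = 313475.00 / 5030.00 = 62.32 mm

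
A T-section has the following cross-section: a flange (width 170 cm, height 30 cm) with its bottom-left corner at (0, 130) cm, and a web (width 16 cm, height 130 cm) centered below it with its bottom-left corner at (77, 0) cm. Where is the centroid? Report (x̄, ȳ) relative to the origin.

web: A = 16 × 130 = 2080.00, centroid at (85.00, 65.00).
flange: A = 170 × 30 = 5100.00, centroid at (85.00, 145.00).
ΣA = 7180.00 cm², ΣAx̄ = 610300.00 cm³, ΣAȳ = 874700.00 cm³.
x̄ = 610300.00/7180.00 = 85.00 cm; ȳ = 874700.00/7180.00 = 121.82 cm.

x̄ = 85.00 cm, ȳ = 121.82 cm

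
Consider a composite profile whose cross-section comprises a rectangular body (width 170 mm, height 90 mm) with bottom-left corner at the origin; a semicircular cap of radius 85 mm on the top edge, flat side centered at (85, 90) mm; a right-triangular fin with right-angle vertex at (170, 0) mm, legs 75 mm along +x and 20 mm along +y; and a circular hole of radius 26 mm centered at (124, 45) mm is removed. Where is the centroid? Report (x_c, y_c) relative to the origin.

x_c = 84.99 mm, y_c = 80.27 mm

Part | A | x̄ᵢ | ȳᵢ | A·x̄ᵢ | A·ȳᵢ
rectangular body | 15300.00 | 85.00 | 45.00 | 1300500.00 | 688500.00
semicircular top | 11349.00 | 85.00 | 126.08 | 964665.29 | 1430826.98
triangular fin | 750.00 | 195.00 | 6.67 | 146250.00 | 5000.00
hole | -2123.72 | 124.00 | 45.00 | -263340.86 | -95567.25
Σ | 25275.29 |  |  | 2148074.43 | 2028759.73
x_c = 2148074.43 / 25275.29 = 84.99 mm
y_c = 2028759.73 / 25275.29 = 80.27 mm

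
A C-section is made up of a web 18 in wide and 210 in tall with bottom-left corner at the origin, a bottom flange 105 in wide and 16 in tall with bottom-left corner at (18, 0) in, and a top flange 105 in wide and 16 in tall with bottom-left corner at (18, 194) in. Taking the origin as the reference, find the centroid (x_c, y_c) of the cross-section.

Part | A | x̄ᵢ | ȳᵢ | A·x̄ᵢ | A·ȳᵢ
web | 3780.00 | 9.00 | 105.00 | 34020.00 | 396900.00
bottom flange | 1680.00 | 70.50 | 8.00 | 118440.00 | 13440.00
top flange | 1680.00 | 70.50 | 202.00 | 118440.00 | 339360.00
Σ | 7140.00 |  |  | 270900.00 | 749700.00
x_c = 270900.00 / 7140.00 = 37.94 in
y_c = 749700.00 / 7140.00 = 105.00 in

x_c = 37.94 in, y_c = 105.00 in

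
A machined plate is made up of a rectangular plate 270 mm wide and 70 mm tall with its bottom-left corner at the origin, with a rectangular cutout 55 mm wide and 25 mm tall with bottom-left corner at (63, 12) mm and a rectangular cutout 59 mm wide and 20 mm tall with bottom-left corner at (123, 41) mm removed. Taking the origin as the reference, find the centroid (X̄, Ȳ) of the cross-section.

plate: A = 270 × 70 = 18900.00, centroid at (135.00, 35.00).
hole 1: A = −(55 × 25) = -1375.00, centroid at (90.50, 24.50).
hole 2: A = −(59 × 20) = -1180.00, centroid at (152.50, 51.00).
ΣA = 16345.00 mm²
ΣAX̄ = (18900.00)(135.00) + (-1375.00)(90.50) + (-1180.00)(152.50) = 2247112.50 mm³
ΣAȲ = (18900.00)(35.00) + (-1375.00)(24.50) + (-1180.00)(51.00) = 567632.50 mm³
X̄ = 2247112.50 / 16345.00 = 137.48 mm
Ȳ = 567632.50 / 16345.00 = 34.73 mm

X̄ = 137.48 mm, Ȳ = 34.73 mm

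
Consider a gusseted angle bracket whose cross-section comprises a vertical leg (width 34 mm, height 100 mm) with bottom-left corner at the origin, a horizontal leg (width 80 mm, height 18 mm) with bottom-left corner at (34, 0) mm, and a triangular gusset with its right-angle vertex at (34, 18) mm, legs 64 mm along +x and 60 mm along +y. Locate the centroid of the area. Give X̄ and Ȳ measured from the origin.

X̄ = 40.03 mm, Ȳ = 37.86 mm

vertical leg: A = 34 × 100 = 3400.00, centroid at (17.00, 50.00).
horizontal leg: A = 80 × 18 = 1440.00, centroid at (74.00, 9.00).
gusset: A = ½·64·60 = 1920.00, centroid at (55.33, 38.00).
ΣA = 6760.00 mm²
ΣAX̄ = (3400.00)(17.00) + (1440.00)(74.00) + (1920.00)(55.33) = 270600.00 mm³
ΣAȲ = (3400.00)(50.00) + (1440.00)(9.00) + (1920.00)(38.00) = 255920.00 mm³
X̄ = 270600.00 / 6760.00 = 40.03 mm
Ȳ = 255920.00 / 6760.00 = 37.86 mm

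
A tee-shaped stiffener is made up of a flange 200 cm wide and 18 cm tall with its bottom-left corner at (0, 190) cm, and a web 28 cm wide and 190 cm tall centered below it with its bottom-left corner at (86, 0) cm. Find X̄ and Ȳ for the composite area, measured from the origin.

X̄ = 100.00 cm, Ȳ = 136.97 cm

web: A = 28 × 190 = 5320.00, centroid at (100.00, 95.00).
flange: A = 200 × 18 = 3600.00, centroid at (100.00, 199.00).
ΣA = 8920.00 cm²
ΣAX̄ = (5320.00)(100.00) + (3600.00)(100.00) = 892000.00 cm³
ΣAȲ = (5320.00)(95.00) + (3600.00)(199.00) = 1221800.00 cm³
X̄ = 892000.00 / 8920.00 = 100.00 cm
Ȳ = 1221800.00 / 8920.00 = 136.97 cm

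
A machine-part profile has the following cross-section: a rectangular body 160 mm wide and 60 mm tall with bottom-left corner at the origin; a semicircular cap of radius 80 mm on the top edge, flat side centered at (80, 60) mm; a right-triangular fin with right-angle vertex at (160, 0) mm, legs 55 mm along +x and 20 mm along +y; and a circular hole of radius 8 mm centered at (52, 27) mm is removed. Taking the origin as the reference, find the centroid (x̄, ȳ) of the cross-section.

x̄ = 82.99 mm, ȳ = 61.53 mm

rectangular body: A = 160 × 60 = 9600.00, centroid at (80.00, 30.00).
semicircular top: A = ½π·80² = 10053.10, centroid at (80.00, 93.95).
triangular fin: A = ½·55·20 = 550.00, centroid at (178.33, 6.67).
hole: A = −π·8² = -201.06, centroid at (52.00, 27.00).
ΣA = 20002.03 mm²
ΣAx̄ = (9600.00)(80.00) + (10053.10)(80.00) + (550.00)(178.33) + (-201.06)(52.00) = 1659875.83 mm³
ΣAȳ = (9600.00)(30.00) + (10053.10)(93.95) + (550.00)(6.67) + (-201.06)(27.00) = 1230757.12 mm³
x̄ = 1659875.83 / 20002.03 = 82.99 mm
ȳ = 1230757.12 / 20002.03 = 61.53 mm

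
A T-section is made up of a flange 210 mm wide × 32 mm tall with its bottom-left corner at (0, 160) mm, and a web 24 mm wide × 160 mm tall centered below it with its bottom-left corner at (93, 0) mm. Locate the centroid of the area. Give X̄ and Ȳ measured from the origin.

web: A = 24 × 160 = 3840.00, centroid at (105.00, 80.00).
flange: A = 210 × 32 = 6720.00, centroid at (105.00, 176.00).
ΣA = 10560.00 mm²
ΣAX̄ = (3840.00)(105.00) + (6720.00)(105.00) = 1108800.00 mm³
ΣAȲ = (3840.00)(80.00) + (6720.00)(176.00) = 1489920.00 mm³
X̄ = 1108800.00 / 10560.00 = 105.00 mm
Ȳ = 1489920.00 / 10560.00 = 141.09 mm

X̄ = 105.00 mm, Ȳ = 141.09 mm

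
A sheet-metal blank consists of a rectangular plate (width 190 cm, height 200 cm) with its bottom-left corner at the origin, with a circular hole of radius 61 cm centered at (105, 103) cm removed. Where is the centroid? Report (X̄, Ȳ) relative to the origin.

X̄ = 90.56 cm, Ȳ = 98.67 cm

Part | A | x̄ᵢ | ȳᵢ | A·x̄ᵢ | A·ȳᵢ
plate | 38000.00 | 95.00 | 100.00 | 3610000.00 | 3800000.00
hole | -11689.87 | 105.00 | 103.00 | -1227435.96 | -1204056.23
Σ | 26310.13 |  |  | 2382564.04 | 2595943.77
X̄ = 2382564.04 / 26310.13 = 90.56 cm
Ȳ = 2595943.77 / 26310.13 = 98.67 cm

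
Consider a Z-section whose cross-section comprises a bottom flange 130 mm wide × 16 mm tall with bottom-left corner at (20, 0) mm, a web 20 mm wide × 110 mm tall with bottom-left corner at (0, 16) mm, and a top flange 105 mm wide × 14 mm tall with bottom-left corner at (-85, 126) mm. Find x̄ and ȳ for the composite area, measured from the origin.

x̄ = 26.27 mm, ȳ = 64.06 mm

bottom flange: A = 130 × 16 = 2080.00, centroid at (85.00, 8.00).
web: A = 20 × 110 = 2200.00, centroid at (10.00, 71.00).
top flange: A = 105 × 14 = 1470.00, centroid at (-32.50, 133.00).
ΣA = 5750.00 mm², ΣAx̄ = 151025.00 mm³, ΣAȳ = 368350.00 mm³.
x̄ = 151025.00/5750.00 = 26.27 mm; ȳ = 368350.00/5750.00 = 64.06 mm.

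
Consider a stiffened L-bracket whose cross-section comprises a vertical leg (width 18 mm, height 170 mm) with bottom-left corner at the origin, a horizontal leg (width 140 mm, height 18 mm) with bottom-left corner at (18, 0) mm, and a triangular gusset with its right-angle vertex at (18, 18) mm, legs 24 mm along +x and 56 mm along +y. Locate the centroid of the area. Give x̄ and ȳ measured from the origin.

Part | A | x̄ᵢ | ȳᵢ | A·x̄ᵢ | A·ȳᵢ
vertical leg | 3060.00 | 9.00 | 85.00 | 27540.00 | 260100.00
horizontal leg | 2520.00 | 88.00 | 9.00 | 221760.00 | 22680.00
gusset | 672.00 | 26.00 | 36.67 | 17472.00 | 24640.00
Σ | 6252.00 |  |  | 266772.00 | 307420.00
x̄ = 266772.00 / 6252.00 = 42.67 mm
ȳ = 307420.00 / 6252.00 = 49.17 mm

x̄ = 42.67 mm, ȳ = 49.17 mm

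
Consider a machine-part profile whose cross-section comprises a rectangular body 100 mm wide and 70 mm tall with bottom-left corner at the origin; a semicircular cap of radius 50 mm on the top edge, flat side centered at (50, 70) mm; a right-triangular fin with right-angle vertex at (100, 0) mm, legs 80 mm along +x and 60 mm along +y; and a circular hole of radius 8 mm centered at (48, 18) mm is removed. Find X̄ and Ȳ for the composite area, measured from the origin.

X̄ = 64.05 mm, Ȳ = 49.34 mm

Part | A | x̄ᵢ | ȳᵢ | A·x̄ᵢ | A·ȳᵢ
rectangular body | 7000.00 | 50.00 | 35.00 | 350000.00 | 245000.00
semicircular top | 3926.99 | 50.00 | 91.22 | 196349.54 | 358222.69
triangular fin | 2400.00 | 126.67 | 20.00 | 304000.00 | 48000.00
hole | -201.06 | 48.00 | 18.00 | -9650.97 | -3619.11
Σ | 13125.93 |  |  | 840698.57 | 647603.58
X̄ = 840698.57 / 13125.93 = 64.05 mm
Ȳ = 647603.58 / 13125.93 = 49.34 mm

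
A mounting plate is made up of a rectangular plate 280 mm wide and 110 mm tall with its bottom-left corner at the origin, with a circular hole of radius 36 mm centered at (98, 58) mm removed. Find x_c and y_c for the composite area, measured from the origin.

Part | A | x̄ᵢ | ȳᵢ | A·x̄ᵢ | A·ȳᵢ
plate | 30800.00 | 140.00 | 55.00 | 4312000.00 | 1694000.00
hole | -4071.50 | 98.00 | 58.00 | -399007.40 | -236147.24
Σ | 26728.50 |  |  | 3912992.60 | 1457852.76
x_c = 3912992.60 / 26728.50 = 146.40 mm
y_c = 1457852.76 / 26728.50 = 54.54 mm

x_c = 146.40 mm, y_c = 54.54 mm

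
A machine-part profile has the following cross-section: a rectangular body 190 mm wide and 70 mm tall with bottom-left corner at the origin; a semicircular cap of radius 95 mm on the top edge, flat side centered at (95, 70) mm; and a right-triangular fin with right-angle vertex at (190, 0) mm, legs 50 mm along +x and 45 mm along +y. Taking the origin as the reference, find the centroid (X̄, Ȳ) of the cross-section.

rectangular body: A = 190 × 70 = 13300.00, centroid at (95.00, 35.00).
semicircular top: A = ½π·95² = 14176.44, centroid at (95.00, 110.32).
triangular fin: A = ½·50·45 = 1125.00, centroid at (206.67, 15.00).
ΣA = 28601.44 mm², ΣAX̄ = 2842761.50 mm³, ΣAȲ = 2046308.91 mm³.
X̄ = 2842761.50/28601.44 = 99.39 mm; Ȳ = 2046308.91/28601.44 = 71.55 mm.

X̄ = 99.39 mm, Ȳ = 71.55 mm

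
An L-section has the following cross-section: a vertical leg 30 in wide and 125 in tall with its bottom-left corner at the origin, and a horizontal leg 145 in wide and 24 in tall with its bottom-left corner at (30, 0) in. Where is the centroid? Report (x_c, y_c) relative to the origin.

vertical leg: A = 30 × 125 = 3750.00, centroid at (15.00, 62.50).
horizontal leg: A = 145 × 24 = 3480.00, centroid at (102.50, 12.00).
ΣA = 7230.00 in², ΣAx_c = 412950.00 in³, ΣAy_c = 276135.00 in³.
x_c = 412950.00/7230.00 = 57.12 in; y_c = 276135.00/7230.00 = 38.19 in.

x_c = 57.12 in, y_c = 38.19 in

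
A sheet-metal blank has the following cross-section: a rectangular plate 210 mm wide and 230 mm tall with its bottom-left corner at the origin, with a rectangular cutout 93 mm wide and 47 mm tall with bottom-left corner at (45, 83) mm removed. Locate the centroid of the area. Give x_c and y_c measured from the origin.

x_c = 106.34 mm, y_c = 115.85 mm

Part | A | x̄ᵢ | ȳᵢ | A·x̄ᵢ | A·ȳᵢ
plate | 48300.00 | 105.00 | 115.00 | 5071500.00 | 5554500.00
hole | -4371.00 | 91.50 | 106.50 | -399946.50 | -465511.50
Σ | 43929.00 |  |  | 4671553.50 | 5088988.50
x_c = 4671553.50 / 43929.00 = 106.34 mm
y_c = 5088988.50 / 43929.00 = 115.85 mm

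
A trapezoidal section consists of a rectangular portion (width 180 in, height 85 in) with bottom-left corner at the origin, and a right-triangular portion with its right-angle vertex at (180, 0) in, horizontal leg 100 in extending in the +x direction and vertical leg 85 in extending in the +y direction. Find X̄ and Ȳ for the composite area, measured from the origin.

X̄ = 116.81 in, Ȳ = 39.42 in

rectangular portion: A = 180 × 85 = 15300.00, centroid at (90.00, 42.50).
triangular portion: A = ½·100·85 = 4250.00, centroid at (213.33, 28.33).
ΣA = 19550.00 in², ΣAX̄ = 2283666.67 in³, ΣAȲ = 770666.67 in³.
X̄ = 2283666.67/19550.00 = 116.81 in; Ȳ = 770666.67/19550.00 = 39.42 in.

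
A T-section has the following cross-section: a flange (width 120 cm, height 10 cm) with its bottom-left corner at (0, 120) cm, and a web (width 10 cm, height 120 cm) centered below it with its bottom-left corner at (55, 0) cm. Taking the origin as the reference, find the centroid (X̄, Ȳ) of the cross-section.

Part | A | x̄ᵢ | ȳᵢ | A·x̄ᵢ | A·ȳᵢ
web | 1200.00 | 60.00 | 60.00 | 72000.00 | 72000.00
flange | 1200.00 | 60.00 | 125.00 | 72000.00 | 150000.00
Σ | 2400.00 |  |  | 144000.00 | 222000.00
X̄ = 144000.00 / 2400.00 = 60.00 cm
Ȳ = 222000.00 / 2400.00 = 92.50 cm

X̄ = 60.00 cm, Ȳ = 92.50 cm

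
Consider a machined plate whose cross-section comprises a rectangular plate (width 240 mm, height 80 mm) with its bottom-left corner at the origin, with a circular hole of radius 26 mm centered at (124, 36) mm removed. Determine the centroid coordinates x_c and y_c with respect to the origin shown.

x_c = 119.50 mm, y_c = 40.50 mm

plate: A = 240 × 80 = 19200.00, centroid at (120.00, 40.00).
hole: A = −π·26² = -2123.72, centroid at (124.00, 36.00).
ΣA = 17076.28 mm², ΣAx_c = 2040659.14 mm³, ΣAy_c = 691546.20 mm³.
x_c = 2040659.14/17076.28 = 119.50 mm; y_c = 691546.20/17076.28 = 40.50 mm.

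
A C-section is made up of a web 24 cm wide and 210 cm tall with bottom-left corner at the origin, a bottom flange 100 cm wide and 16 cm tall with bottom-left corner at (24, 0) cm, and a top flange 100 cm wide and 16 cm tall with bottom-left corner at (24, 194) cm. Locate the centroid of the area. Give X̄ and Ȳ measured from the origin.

X̄ = 36.08 cm, Ȳ = 105.00 cm

Part | A | x̄ᵢ | ȳᵢ | A·x̄ᵢ | A·ȳᵢ
web | 5040.00 | 12.00 | 105.00 | 60480.00 | 529200.00
bottom flange | 1600.00 | 74.00 | 8.00 | 118400.00 | 12800.00
top flange | 1600.00 | 74.00 | 202.00 | 118400.00 | 323200.00
Σ | 8240.00 |  |  | 297280.00 | 865200.00
X̄ = 297280.00 / 8240.00 = 36.08 cm
Ȳ = 865200.00 / 8240.00 = 105.00 cm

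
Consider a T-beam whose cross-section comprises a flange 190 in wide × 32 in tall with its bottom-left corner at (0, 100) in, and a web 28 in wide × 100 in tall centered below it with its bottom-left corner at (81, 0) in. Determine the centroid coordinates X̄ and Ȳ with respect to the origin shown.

Part | A | x̄ᵢ | ȳᵢ | A·x̄ᵢ | A·ȳᵢ
web | 2800.00 | 95.00 | 50.00 | 266000.00 | 140000.00
flange | 6080.00 | 95.00 | 116.00 | 577600.00 | 705280.00
Σ | 8880.00 |  |  | 843600.00 | 845280.00
X̄ = 843600.00 / 8880.00 = 95.00 in
Ȳ = 845280.00 / 8880.00 = 95.19 in

X̄ = 95.00 in, Ȳ = 95.19 in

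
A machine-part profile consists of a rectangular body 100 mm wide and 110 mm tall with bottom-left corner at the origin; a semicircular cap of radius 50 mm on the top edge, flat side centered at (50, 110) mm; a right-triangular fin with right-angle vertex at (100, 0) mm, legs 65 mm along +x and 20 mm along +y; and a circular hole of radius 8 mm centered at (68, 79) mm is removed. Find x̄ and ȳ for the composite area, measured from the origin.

rectangular body: A = 100 × 110 = 11000.00, centroid at (50.00, 55.00).
semicircular top: A = ½π·50² = 3926.99, centroid at (50.00, 131.22).
triangular fin: A = ½·65·20 = 650.00, centroid at (121.67, 6.67).
hole: A = −π·8² = -201.06, centroid at (68.00, 79.00).
ΣA = 15375.93 mm², ΣAx̄ = 811760.66 mm³, ΣAȳ = 1108751.76 mm³.
x̄ = 811760.66/15375.93 = 52.79 mm; ȳ = 1108751.76/15375.93 = 72.11 mm.

x̄ = 52.79 mm, ȳ = 72.11 mm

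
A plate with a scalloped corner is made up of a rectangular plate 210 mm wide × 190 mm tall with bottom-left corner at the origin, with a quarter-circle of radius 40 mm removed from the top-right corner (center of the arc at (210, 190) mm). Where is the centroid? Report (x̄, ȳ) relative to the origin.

plate: A = 210 × 190 = 39900.00, centroid at (105.00, 95.00).
removed quarter-circle: A = −¼π·40² = -1256.64, centroid at (193.02, 173.02).
ΣA = 38643.36 mm², ΣAx̄ = 3946939.55 mm³, ΣAȳ = 3573072.29 mm³.
x̄ = 3946939.55/38643.36 = 102.14 mm; ȳ = 3573072.29/38643.36 = 92.46 mm.

x̄ = 102.14 mm, ȳ = 92.46 mm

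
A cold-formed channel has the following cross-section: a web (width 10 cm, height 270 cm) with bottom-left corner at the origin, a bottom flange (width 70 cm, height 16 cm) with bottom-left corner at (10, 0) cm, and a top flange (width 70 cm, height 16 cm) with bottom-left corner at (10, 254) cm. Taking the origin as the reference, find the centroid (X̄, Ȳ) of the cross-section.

X̄ = 23.14 cm, Ȳ = 135.00 cm

web: A = 10 × 270 = 2700.00, centroid at (5.00, 135.00).
bottom flange: A = 70 × 16 = 1120.00, centroid at (45.00, 8.00).
top flange: A = 70 × 16 = 1120.00, centroid at (45.00, 262.00).
ΣA = 4940.00 cm², ΣAX̄ = 114300.00 cm³, ΣAȲ = 666900.00 cm³.
X̄ = 114300.00/4940.00 = 23.14 cm; Ȳ = 666900.00/4940.00 = 135.00 cm.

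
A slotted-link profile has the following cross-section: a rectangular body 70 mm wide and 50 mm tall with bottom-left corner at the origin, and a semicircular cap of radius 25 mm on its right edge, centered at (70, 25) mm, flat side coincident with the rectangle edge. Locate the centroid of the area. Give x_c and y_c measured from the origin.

x_c = 44.99 mm, y_c = 25.00 mm

rectangular body: A = 70 × 50 = 3500.00, centroid at (35.00, 25.00).
semicircular end: A = ½π·25² = 981.75, centroid at (80.61, 25.00).
ΣA = 4481.75 mm²
ΣAx_c = (3500.00)(35.00) + (981.75)(80.61) = 201639.01 mm³
ΣAy_c = (3500.00)(25.00) + (981.75)(25.00) = 112043.69 mm³
x_c = 201639.01 / 4481.75 = 44.99 mm
y_c = 112043.69 / 4481.75 = 25.00 mm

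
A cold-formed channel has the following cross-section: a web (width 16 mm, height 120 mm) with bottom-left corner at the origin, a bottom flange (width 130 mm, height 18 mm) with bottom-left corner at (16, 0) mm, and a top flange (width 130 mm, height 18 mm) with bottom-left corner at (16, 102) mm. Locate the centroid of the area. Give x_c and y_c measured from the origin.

web: A = 16 × 120 = 1920.00, centroid at (8.00, 60.00).
bottom flange: A = 130 × 18 = 2340.00, centroid at (81.00, 9.00).
top flange: A = 130 × 18 = 2340.00, centroid at (81.00, 111.00).
ΣA = 6600.00 mm², ΣAx_c = 394440.00 mm³, ΣAy_c = 396000.00 mm³.
x_c = 394440.00/6600.00 = 59.76 mm; y_c = 396000.00/6600.00 = 60.00 mm.

x_c = 59.76 mm, y_c = 60.00 mm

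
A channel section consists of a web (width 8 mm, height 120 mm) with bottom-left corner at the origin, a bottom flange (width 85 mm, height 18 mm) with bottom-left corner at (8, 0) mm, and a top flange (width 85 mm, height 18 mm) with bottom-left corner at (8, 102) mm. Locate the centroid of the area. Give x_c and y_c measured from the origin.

Part | A | x̄ᵢ | ȳᵢ | A·x̄ᵢ | A·ȳᵢ
web | 960.00 | 4.00 | 60.00 | 3840.00 | 57600.00
bottom flange | 1530.00 | 50.50 | 9.00 | 77265.00 | 13770.00
top flange | 1530.00 | 50.50 | 111.00 | 77265.00 | 169830.00
Σ | 4020.00 |  |  | 158370.00 | 241200.00
x_c = 158370.00 / 4020.00 = 39.40 mm
y_c = 241200.00 / 4020.00 = 60.00 mm

x_c = 39.40 mm, y_c = 60.00 mm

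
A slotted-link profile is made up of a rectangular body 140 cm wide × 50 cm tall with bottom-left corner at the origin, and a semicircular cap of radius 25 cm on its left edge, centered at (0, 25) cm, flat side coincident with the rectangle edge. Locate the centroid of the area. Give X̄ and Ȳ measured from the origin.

rectangular body: A = 140 × 50 = 7000.00, centroid at (70.00, 25.00).
semicircular end: A = ½π·25² = 981.75, centroid at (-10.61, 25.00).
ΣA = 7981.75 cm², ΣAX̄ = 479583.33 cm³, ΣAȲ = 199543.69 cm³.
X̄ = 479583.33/7981.75 = 60.09 cm; Ȳ = 199543.69/7981.75 = 25.00 cm.

X̄ = 60.09 cm, Ȳ = 25.00 cm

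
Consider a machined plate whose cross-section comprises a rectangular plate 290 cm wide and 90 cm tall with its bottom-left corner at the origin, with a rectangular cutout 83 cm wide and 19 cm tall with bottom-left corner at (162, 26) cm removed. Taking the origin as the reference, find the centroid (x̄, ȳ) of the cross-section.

x̄ = 141.24 cm, ȳ = 45.61 cm

plate: A = 290 × 90 = 26100.00, centroid at (145.00, 45.00).
hole: A = −(83 × 19) = -1577.00, centroid at (203.50, 35.50).
ΣA = 24523.00 cm²
ΣAx̄ = (26100.00)(145.00) + (-1577.00)(203.50) = 3463580.50 cm³
ΣAȳ = (26100.00)(45.00) + (-1577.00)(35.50) = 1118516.50 cm³
x̄ = 3463580.50 / 24523.00 = 141.24 cm
ȳ = 1118516.50 / 24523.00 = 45.61 cm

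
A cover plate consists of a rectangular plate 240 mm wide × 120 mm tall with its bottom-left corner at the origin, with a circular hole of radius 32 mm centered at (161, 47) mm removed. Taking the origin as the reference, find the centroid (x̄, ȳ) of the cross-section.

Part | A | x̄ᵢ | ȳᵢ | A·x̄ᵢ | A·ȳᵢ
plate | 28800.00 | 120.00 | 60.00 | 3456000.00 | 1728000.00
hole | -3216.99 | 161.00 | 47.00 | -517935.53 | -151198.57
Σ | 25583.01 |  |  | 2938064.47 | 1576801.43
x̄ = 2938064.47 / 25583.01 = 114.84 mm
ȳ = 1576801.43 / 25583.01 = 61.63 mm

x̄ = 114.84 mm, ȳ = 61.63 mm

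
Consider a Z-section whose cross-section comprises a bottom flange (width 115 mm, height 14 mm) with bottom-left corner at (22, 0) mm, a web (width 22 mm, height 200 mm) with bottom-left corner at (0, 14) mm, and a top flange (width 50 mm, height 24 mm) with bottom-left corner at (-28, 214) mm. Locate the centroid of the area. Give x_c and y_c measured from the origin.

bottom flange: A = 115 × 14 = 1610.00, centroid at (79.50, 7.00).
web: A = 22 × 200 = 4400.00, centroid at (11.00, 114.00).
top flange: A = 50 × 24 = 1200.00, centroid at (-3.00, 226.00).
ΣA = 7210.00 mm²
ΣAx_c = (1610.00)(79.50) + (4400.00)(11.00) + (1200.00)(-3.00) = 172795.00 mm³
ΣAy_c = (1610.00)(7.00) + (4400.00)(114.00) + (1200.00)(226.00) = 784070.00 mm³
x_c = 172795.00 / 7210.00 = 23.97 mm
y_c = 784070.00 / 7210.00 = 108.75 mm

x_c = 23.97 mm, y_c = 108.75 mm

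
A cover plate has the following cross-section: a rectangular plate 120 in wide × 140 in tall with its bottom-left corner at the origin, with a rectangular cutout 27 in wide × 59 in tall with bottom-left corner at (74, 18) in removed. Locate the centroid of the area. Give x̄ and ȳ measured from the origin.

Part | A | x̄ᵢ | ȳᵢ | A·x̄ᵢ | A·ȳᵢ
plate | 16800.00 | 60.00 | 70.00 | 1008000.00 | 1176000.00
hole | -1593.00 | 87.50 | 47.50 | -139387.50 | -75667.50
Σ | 15207.00 |  |  | 868612.50 | 1100332.50
x̄ = 868612.50 / 15207.00 = 57.12 in
ȳ = 1100332.50 / 15207.00 = 72.36 in

x̄ = 57.12 in, ȳ = 72.36 in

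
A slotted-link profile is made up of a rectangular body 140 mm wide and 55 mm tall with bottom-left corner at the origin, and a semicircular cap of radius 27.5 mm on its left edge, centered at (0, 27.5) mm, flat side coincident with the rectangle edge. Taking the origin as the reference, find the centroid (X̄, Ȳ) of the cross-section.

X̄ = 59.08 mm, Ȳ = 27.50 mm

rectangular body: A = 140 × 55 = 7700.00, centroid at (70.00, 27.50).
semicircular end: A = ½π·27.5² = 1187.91, centroid at (-11.67, 27.50).
ΣA = 8887.91 mm², ΣAX̄ = 525135.42 mm³, ΣAȲ = 244417.65 mm³.
X̄ = 525135.42/8887.91 = 59.08 mm; Ȳ = 244417.65/8887.91 = 27.50 mm.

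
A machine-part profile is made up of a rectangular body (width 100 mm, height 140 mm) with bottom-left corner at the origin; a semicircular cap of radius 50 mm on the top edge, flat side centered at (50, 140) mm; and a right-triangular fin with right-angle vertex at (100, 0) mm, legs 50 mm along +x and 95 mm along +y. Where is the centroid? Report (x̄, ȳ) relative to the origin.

x̄ = 57.80 mm, ȳ = 83.16 mm

rectangular body: A = 100 × 140 = 14000.00, centroid at (50.00, 70.00).
semicircular top: A = ½π·50² = 3926.99, centroid at (50.00, 161.22).
triangular fin: A = ½·50·95 = 2375.00, centroid at (116.67, 31.67).
ΣA = 20301.99 mm²
ΣAx̄ = (14000.00)(50.00) + (3926.99)(50.00) + (2375.00)(116.67) = 1173432.87 mm³
ΣAȳ = (14000.00)(70.00) + (3926.99)(161.22) + (2375.00)(31.67) = 1688320.38 mm³
x̄ = 1173432.87 / 20301.99 = 57.80 mm
ȳ = 1688320.38 / 20301.99 = 83.16 mm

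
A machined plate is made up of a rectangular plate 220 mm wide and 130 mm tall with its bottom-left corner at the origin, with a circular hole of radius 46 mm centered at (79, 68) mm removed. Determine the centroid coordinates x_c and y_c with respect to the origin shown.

Part | A | x̄ᵢ | ȳᵢ | A·x̄ᵢ | A·ȳᵢ
plate | 28600.00 | 110.00 | 65.00 | 3146000.00 | 1859000.00
hole | -6647.61 | 79.00 | 68.00 | -525161.19 | -452037.48
Σ | 21952.39 |  |  | 2620838.81 | 1406962.52
x_c = 2620838.81 / 21952.39 = 119.39 mm
y_c = 1406962.52 / 21952.39 = 64.09 mm

x_c = 119.39 mm, y_c = 64.09 mm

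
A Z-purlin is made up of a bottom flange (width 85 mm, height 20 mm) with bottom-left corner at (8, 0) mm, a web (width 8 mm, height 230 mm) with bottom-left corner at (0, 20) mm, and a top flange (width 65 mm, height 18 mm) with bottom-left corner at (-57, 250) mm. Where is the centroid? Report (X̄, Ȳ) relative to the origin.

X̄ = 13.70 mm, Ȳ = 120.69 mm

Part | A | x̄ᵢ | ȳᵢ | A·x̄ᵢ | A·ȳᵢ
bottom flange | 1700.00 | 50.50 | 10.00 | 85850.00 | 17000.00
web | 1840.00 | 4.00 | 135.00 | 7360.00 | 248400.00
top flange | 1170.00 | -24.50 | 259.00 | -28665.00 | 303030.00
Σ | 4710.00 |  |  | 64545.00 | 568430.00
X̄ = 64545.00 / 4710.00 = 13.70 mm
Ȳ = 568430.00 / 4710.00 = 120.69 mm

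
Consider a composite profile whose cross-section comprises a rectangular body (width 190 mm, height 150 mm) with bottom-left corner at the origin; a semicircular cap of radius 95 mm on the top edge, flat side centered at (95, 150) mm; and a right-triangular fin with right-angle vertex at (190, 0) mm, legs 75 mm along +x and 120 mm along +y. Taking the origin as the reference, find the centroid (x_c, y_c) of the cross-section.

rectangular body: A = 190 × 150 = 28500.00, centroid at (95.00, 75.00).
semicircular top: A = ½π·95² = 14176.44, centroid at (95.00, 190.32).
triangular fin: A = ½·75·120 = 4500.00, centroid at (215.00, 40.00).
ΣA = 47176.44 mm², ΣAx_c = 5021761.50 mm³, ΣAy_c = 5015548.86 mm³.
x_c = 5021761.50/47176.44 = 106.45 mm; y_c = 5015548.86/47176.44 = 106.31 mm.

x_c = 106.45 mm, y_c = 106.31 mm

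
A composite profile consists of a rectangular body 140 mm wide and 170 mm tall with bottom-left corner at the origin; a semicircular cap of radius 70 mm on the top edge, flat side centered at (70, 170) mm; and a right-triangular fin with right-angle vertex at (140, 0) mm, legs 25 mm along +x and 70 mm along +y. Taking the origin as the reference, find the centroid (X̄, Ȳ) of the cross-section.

rectangular body: A = 140 × 170 = 23800.00, centroid at (70.00, 85.00).
semicircular top: A = ½π·70² = 7696.90, centroid at (70.00, 199.71).
triangular fin: A = ½·25·70 = 875.00, centroid at (148.33, 23.33).
ΣA = 32371.90 mm², ΣAX̄ = 2334574.81 mm³, ΣAȲ = 3580556.67 mm³.
X̄ = 2334574.81/32371.90 = 72.12 mm; Ȳ = 3580556.67/32371.90 = 110.61 mm.

X̄ = 72.12 mm, Ȳ = 110.61 mm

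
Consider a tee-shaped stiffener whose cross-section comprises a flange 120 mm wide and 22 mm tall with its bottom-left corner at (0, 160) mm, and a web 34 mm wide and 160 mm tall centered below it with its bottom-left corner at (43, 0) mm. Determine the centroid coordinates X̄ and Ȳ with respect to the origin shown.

X̄ = 60.00 mm, Ȳ = 109.73 mm

web: A = 34 × 160 = 5440.00, centroid at (60.00, 80.00).
flange: A = 120 × 22 = 2640.00, centroid at (60.00, 171.00).
ΣA = 8080.00 mm², ΣAX̄ = 484800.00 mm³, ΣAȲ = 886640.00 mm³.
X̄ = 484800.00/8080.00 = 60.00 mm; Ȳ = 886640.00/8080.00 = 109.73 mm.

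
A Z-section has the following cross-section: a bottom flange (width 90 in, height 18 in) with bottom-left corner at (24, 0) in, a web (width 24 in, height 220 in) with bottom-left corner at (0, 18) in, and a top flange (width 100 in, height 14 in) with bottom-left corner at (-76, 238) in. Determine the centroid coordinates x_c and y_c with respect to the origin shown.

x_c = 16.72 in, y_c = 124.51 in

bottom flange: A = 90 × 18 = 1620.00, centroid at (69.00, 9.00).
web: A = 24 × 220 = 5280.00, centroid at (12.00, 128.00).
top flange: A = 100 × 14 = 1400.00, centroid at (-26.00, 245.00).
ΣA = 8300.00 in², ΣAx_c = 138740.00 in³, ΣAy_c = 1033420.00 in³.
x_c = 138740.00/8300.00 = 16.72 in; y_c = 1033420.00/8300.00 = 124.51 in.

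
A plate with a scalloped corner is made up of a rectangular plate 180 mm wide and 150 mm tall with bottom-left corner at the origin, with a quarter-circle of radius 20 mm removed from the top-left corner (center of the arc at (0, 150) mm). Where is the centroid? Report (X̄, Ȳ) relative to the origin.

plate: A = 180 × 150 = 27000.00, centroid at (90.00, 75.00).
removed quarter-circle: A = −¼π·20² = -314.16, centroid at (8.49, 141.51).
ΣA = 26685.84 mm², ΣAX̄ = 2427333.33 mm³, ΣAȲ = 1980542.78 mm³.
X̄ = 2427333.33/26685.84 = 90.96 mm; Ȳ = 1980542.78/26685.84 = 74.22 mm.

X̄ = 90.96 mm, Ȳ = 74.22 mm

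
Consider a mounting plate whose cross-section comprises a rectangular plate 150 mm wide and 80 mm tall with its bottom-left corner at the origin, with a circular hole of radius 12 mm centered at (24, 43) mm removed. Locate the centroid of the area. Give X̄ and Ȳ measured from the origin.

plate: A = 150 × 80 = 12000.00, centroid at (75.00, 40.00).
hole: A = −π·12² = -452.39, centroid at (24.00, 43.00).
ΣA = 11547.61 mm²
ΣAX̄ = (12000.00)(75.00) + (-452.39)(24.00) = 889142.66 mm³
ΣAȲ = (12000.00)(40.00) + (-452.39)(43.00) = 460547.26 mm³
X̄ = 889142.66 / 11547.61 = 77.00 mm
Ȳ = 460547.26 / 11547.61 = 39.88 mm

X̄ = 77.00 mm, Ȳ = 39.88 mm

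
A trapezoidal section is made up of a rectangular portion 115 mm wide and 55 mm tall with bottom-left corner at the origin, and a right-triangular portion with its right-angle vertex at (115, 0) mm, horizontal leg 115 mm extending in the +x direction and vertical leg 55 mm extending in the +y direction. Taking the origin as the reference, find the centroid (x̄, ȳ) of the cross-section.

x̄ = 89.44 mm, ȳ = 24.44 mm

rectangular portion: A = 115 × 55 = 6325.00, centroid at (57.50, 27.50).
triangular portion: A = ½·115·55 = 3162.50, centroid at (153.33, 18.33).
ΣA = 9487.50 mm²
ΣAx̄ = (6325.00)(57.50) + (3162.50)(153.33) = 848604.17 mm³
ΣAȳ = (6325.00)(27.50) + (3162.50)(18.33) = 231916.67 mm³
x̄ = 848604.17 / 9487.50 = 89.44 mm
ȳ = 231916.67 / 9487.50 = 24.44 mm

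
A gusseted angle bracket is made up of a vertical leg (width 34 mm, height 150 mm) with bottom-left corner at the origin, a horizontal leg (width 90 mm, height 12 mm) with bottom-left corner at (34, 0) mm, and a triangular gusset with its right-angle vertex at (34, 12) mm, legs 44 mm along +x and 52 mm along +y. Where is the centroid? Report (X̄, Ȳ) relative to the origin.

X̄ = 31.09 mm, Ȳ = 57.69 mm

vertical leg: A = 34 × 150 = 5100.00, centroid at (17.00, 75.00).
horizontal leg: A = 90 × 12 = 1080.00, centroid at (79.00, 6.00).
gusset: A = ½·44·52 = 1144.00, centroid at (48.67, 29.33).
ΣA = 7324.00 mm²
ΣAX̄ = (5100.00)(17.00) + (1080.00)(79.00) + (1144.00)(48.67) = 227694.67 mm³
ΣAȲ = (5100.00)(75.00) + (1080.00)(6.00) + (1144.00)(29.33) = 422537.33 mm³
X̄ = 227694.67 / 7324.00 = 31.09 mm
Ȳ = 422537.33 / 7324.00 = 57.69 mm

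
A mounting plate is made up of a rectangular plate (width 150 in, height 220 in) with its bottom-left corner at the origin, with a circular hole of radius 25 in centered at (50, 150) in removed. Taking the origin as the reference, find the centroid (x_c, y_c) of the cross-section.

x_c = 76.58 in, y_c = 107.47 in

Part | A | x̄ᵢ | ȳᵢ | A·x̄ᵢ | A·ȳᵢ
plate | 33000.00 | 75.00 | 110.00 | 2475000.00 | 3630000.00
hole | -1963.50 | 50.00 | 150.00 | -98174.77 | -294524.31
Σ | 31036.50 |  |  | 2376825.23 | 3335475.69
x_c = 2376825.23 / 31036.50 = 76.58 in
y_c = 3335475.69 / 31036.50 = 107.47 in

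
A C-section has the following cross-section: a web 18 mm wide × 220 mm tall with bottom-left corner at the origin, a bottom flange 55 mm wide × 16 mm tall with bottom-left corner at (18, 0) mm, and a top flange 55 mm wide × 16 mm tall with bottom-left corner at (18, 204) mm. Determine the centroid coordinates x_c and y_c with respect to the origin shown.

web: A = 18 × 220 = 3960.00, centroid at (9.00, 110.00).
bottom flange: A = 55 × 16 = 880.00, centroid at (45.50, 8.00).
top flange: A = 55 × 16 = 880.00, centroid at (45.50, 212.00).
ΣA = 5720.00 mm², ΣAx_c = 115720.00 mm³, ΣAy_c = 629200.00 mm³.
x_c = 115720.00/5720.00 = 20.23 mm; y_c = 629200.00/5720.00 = 110.00 mm.

x_c = 20.23 mm, y_c = 110.00 mm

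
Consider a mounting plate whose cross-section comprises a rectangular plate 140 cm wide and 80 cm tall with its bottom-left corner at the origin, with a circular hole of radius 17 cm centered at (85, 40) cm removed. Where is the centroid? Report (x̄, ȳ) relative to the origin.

Part | A | x̄ᵢ | ȳᵢ | A·x̄ᵢ | A·ȳᵢ
plate | 11200.00 | 70.00 | 40.00 | 784000.00 | 448000.00
hole | -907.92 | 85.00 | 40.00 | -77173.22 | -36316.81
Σ | 10292.08 |  |  | 706826.78 | 411683.19
x̄ = 706826.78 / 10292.08 = 68.68 cm
ȳ = 411683.19 / 10292.08 = 40.00 cm

x̄ = 68.68 cm, ȳ = 40.00 cm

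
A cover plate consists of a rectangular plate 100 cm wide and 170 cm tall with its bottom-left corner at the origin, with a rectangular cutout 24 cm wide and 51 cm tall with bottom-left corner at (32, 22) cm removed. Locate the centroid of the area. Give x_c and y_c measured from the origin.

plate: A = 100 × 170 = 17000.00, centroid at (50.00, 85.00).
hole: A = −(24 × 51) = -1224.00, centroid at (44.00, 47.50).
ΣA = 15776.00 cm²
ΣAx_c = (17000.00)(50.00) + (-1224.00)(44.00) = 796144.00 cm³
ΣAy_c = (17000.00)(85.00) + (-1224.00)(47.50) = 1386860.00 cm³
x_c = 796144.00 / 15776.00 = 50.47 cm
y_c = 1386860.00 / 15776.00 = 87.91 cm

x_c = 50.47 cm, y_c = 87.91 cm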